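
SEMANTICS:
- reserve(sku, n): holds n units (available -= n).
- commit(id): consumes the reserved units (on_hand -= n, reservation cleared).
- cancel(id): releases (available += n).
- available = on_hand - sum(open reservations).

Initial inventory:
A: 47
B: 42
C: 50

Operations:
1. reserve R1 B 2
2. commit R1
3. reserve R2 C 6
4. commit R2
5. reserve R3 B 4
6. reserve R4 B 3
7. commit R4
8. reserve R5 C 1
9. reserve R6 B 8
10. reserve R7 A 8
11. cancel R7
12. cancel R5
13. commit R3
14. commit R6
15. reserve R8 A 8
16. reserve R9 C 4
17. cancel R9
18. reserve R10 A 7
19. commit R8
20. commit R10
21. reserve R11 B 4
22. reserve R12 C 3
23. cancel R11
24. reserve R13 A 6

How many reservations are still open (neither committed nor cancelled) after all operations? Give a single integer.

Step 1: reserve R1 B 2 -> on_hand[A=47 B=42 C=50] avail[A=47 B=40 C=50] open={R1}
Step 2: commit R1 -> on_hand[A=47 B=40 C=50] avail[A=47 B=40 C=50] open={}
Step 3: reserve R2 C 6 -> on_hand[A=47 B=40 C=50] avail[A=47 B=40 C=44] open={R2}
Step 4: commit R2 -> on_hand[A=47 B=40 C=44] avail[A=47 B=40 C=44] open={}
Step 5: reserve R3 B 4 -> on_hand[A=47 B=40 C=44] avail[A=47 B=36 C=44] open={R3}
Step 6: reserve R4 B 3 -> on_hand[A=47 B=40 C=44] avail[A=47 B=33 C=44] open={R3,R4}
Step 7: commit R4 -> on_hand[A=47 B=37 C=44] avail[A=47 B=33 C=44] open={R3}
Step 8: reserve R5 C 1 -> on_hand[A=47 B=37 C=44] avail[A=47 B=33 C=43] open={R3,R5}
Step 9: reserve R6 B 8 -> on_hand[A=47 B=37 C=44] avail[A=47 B=25 C=43] open={R3,R5,R6}
Step 10: reserve R7 A 8 -> on_hand[A=47 B=37 C=44] avail[A=39 B=25 C=43] open={R3,R5,R6,R7}
Step 11: cancel R7 -> on_hand[A=47 B=37 C=44] avail[A=47 B=25 C=43] open={R3,R5,R6}
Step 12: cancel R5 -> on_hand[A=47 B=37 C=44] avail[A=47 B=25 C=44] open={R3,R6}
Step 13: commit R3 -> on_hand[A=47 B=33 C=44] avail[A=47 B=25 C=44] open={R6}
Step 14: commit R6 -> on_hand[A=47 B=25 C=44] avail[A=47 B=25 C=44] open={}
Step 15: reserve R8 A 8 -> on_hand[A=47 B=25 C=44] avail[A=39 B=25 C=44] open={R8}
Step 16: reserve R9 C 4 -> on_hand[A=47 B=25 C=44] avail[A=39 B=25 C=40] open={R8,R9}
Step 17: cancel R9 -> on_hand[A=47 B=25 C=44] avail[A=39 B=25 C=44] open={R8}
Step 18: reserve R10 A 7 -> on_hand[A=47 B=25 C=44] avail[A=32 B=25 C=44] open={R10,R8}
Step 19: commit R8 -> on_hand[A=39 B=25 C=44] avail[A=32 B=25 C=44] open={R10}
Step 20: commit R10 -> on_hand[A=32 B=25 C=44] avail[A=32 B=25 C=44] open={}
Step 21: reserve R11 B 4 -> on_hand[A=32 B=25 C=44] avail[A=32 B=21 C=44] open={R11}
Step 22: reserve R12 C 3 -> on_hand[A=32 B=25 C=44] avail[A=32 B=21 C=41] open={R11,R12}
Step 23: cancel R11 -> on_hand[A=32 B=25 C=44] avail[A=32 B=25 C=41] open={R12}
Step 24: reserve R13 A 6 -> on_hand[A=32 B=25 C=44] avail[A=26 B=25 C=41] open={R12,R13}
Open reservations: ['R12', 'R13'] -> 2

Answer: 2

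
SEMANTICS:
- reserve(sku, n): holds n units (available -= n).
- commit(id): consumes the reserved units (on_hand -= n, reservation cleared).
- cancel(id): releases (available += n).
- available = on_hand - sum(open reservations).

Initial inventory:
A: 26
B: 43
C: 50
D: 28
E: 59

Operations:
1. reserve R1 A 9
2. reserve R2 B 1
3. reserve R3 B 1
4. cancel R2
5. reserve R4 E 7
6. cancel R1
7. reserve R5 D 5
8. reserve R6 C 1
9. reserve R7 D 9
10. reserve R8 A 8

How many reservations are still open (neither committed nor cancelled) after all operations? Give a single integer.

Step 1: reserve R1 A 9 -> on_hand[A=26 B=43 C=50 D=28 E=59] avail[A=17 B=43 C=50 D=28 E=59] open={R1}
Step 2: reserve R2 B 1 -> on_hand[A=26 B=43 C=50 D=28 E=59] avail[A=17 B=42 C=50 D=28 E=59] open={R1,R2}
Step 3: reserve R3 B 1 -> on_hand[A=26 B=43 C=50 D=28 E=59] avail[A=17 B=41 C=50 D=28 E=59] open={R1,R2,R3}
Step 4: cancel R2 -> on_hand[A=26 B=43 C=50 D=28 E=59] avail[A=17 B=42 C=50 D=28 E=59] open={R1,R3}
Step 5: reserve R4 E 7 -> on_hand[A=26 B=43 C=50 D=28 E=59] avail[A=17 B=42 C=50 D=28 E=52] open={R1,R3,R4}
Step 6: cancel R1 -> on_hand[A=26 B=43 C=50 D=28 E=59] avail[A=26 B=42 C=50 D=28 E=52] open={R3,R4}
Step 7: reserve R5 D 5 -> on_hand[A=26 B=43 C=50 D=28 E=59] avail[A=26 B=42 C=50 D=23 E=52] open={R3,R4,R5}
Step 8: reserve R6 C 1 -> on_hand[A=26 B=43 C=50 D=28 E=59] avail[A=26 B=42 C=49 D=23 E=52] open={R3,R4,R5,R6}
Step 9: reserve R7 D 9 -> on_hand[A=26 B=43 C=50 D=28 E=59] avail[A=26 B=42 C=49 D=14 E=52] open={R3,R4,R5,R6,R7}
Step 10: reserve R8 A 8 -> on_hand[A=26 B=43 C=50 D=28 E=59] avail[A=18 B=42 C=49 D=14 E=52] open={R3,R4,R5,R6,R7,R8}
Open reservations: ['R3', 'R4', 'R5', 'R6', 'R7', 'R8'] -> 6

Answer: 6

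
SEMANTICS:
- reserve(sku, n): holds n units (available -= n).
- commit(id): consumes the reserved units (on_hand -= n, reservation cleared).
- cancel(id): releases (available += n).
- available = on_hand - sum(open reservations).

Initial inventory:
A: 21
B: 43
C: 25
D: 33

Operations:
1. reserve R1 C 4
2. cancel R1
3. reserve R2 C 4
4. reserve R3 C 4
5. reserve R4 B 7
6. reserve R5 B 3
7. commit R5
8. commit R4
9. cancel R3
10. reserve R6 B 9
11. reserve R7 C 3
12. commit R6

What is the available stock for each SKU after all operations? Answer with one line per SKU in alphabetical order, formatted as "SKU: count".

Step 1: reserve R1 C 4 -> on_hand[A=21 B=43 C=25 D=33] avail[A=21 B=43 C=21 D=33] open={R1}
Step 2: cancel R1 -> on_hand[A=21 B=43 C=25 D=33] avail[A=21 B=43 C=25 D=33] open={}
Step 3: reserve R2 C 4 -> on_hand[A=21 B=43 C=25 D=33] avail[A=21 B=43 C=21 D=33] open={R2}
Step 4: reserve R3 C 4 -> on_hand[A=21 B=43 C=25 D=33] avail[A=21 B=43 C=17 D=33] open={R2,R3}
Step 5: reserve R4 B 7 -> on_hand[A=21 B=43 C=25 D=33] avail[A=21 B=36 C=17 D=33] open={R2,R3,R4}
Step 6: reserve R5 B 3 -> on_hand[A=21 B=43 C=25 D=33] avail[A=21 B=33 C=17 D=33] open={R2,R3,R4,R5}
Step 7: commit R5 -> on_hand[A=21 B=40 C=25 D=33] avail[A=21 B=33 C=17 D=33] open={R2,R3,R4}
Step 8: commit R4 -> on_hand[A=21 B=33 C=25 D=33] avail[A=21 B=33 C=17 D=33] open={R2,R3}
Step 9: cancel R3 -> on_hand[A=21 B=33 C=25 D=33] avail[A=21 B=33 C=21 D=33] open={R2}
Step 10: reserve R6 B 9 -> on_hand[A=21 B=33 C=25 D=33] avail[A=21 B=24 C=21 D=33] open={R2,R6}
Step 11: reserve R7 C 3 -> on_hand[A=21 B=33 C=25 D=33] avail[A=21 B=24 C=18 D=33] open={R2,R6,R7}
Step 12: commit R6 -> on_hand[A=21 B=24 C=25 D=33] avail[A=21 B=24 C=18 D=33] open={R2,R7}

Answer: A: 21
B: 24
C: 18
D: 33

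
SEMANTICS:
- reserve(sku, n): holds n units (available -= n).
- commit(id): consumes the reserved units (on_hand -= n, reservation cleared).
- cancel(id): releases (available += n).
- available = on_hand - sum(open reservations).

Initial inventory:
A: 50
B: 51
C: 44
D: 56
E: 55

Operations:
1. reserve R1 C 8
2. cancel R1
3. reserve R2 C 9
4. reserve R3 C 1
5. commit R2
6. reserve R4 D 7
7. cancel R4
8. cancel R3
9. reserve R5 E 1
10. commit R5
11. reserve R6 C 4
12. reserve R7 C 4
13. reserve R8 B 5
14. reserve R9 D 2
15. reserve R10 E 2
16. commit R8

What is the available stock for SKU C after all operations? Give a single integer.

Answer: 27

Derivation:
Step 1: reserve R1 C 8 -> on_hand[A=50 B=51 C=44 D=56 E=55] avail[A=50 B=51 C=36 D=56 E=55] open={R1}
Step 2: cancel R1 -> on_hand[A=50 B=51 C=44 D=56 E=55] avail[A=50 B=51 C=44 D=56 E=55] open={}
Step 3: reserve R2 C 9 -> on_hand[A=50 B=51 C=44 D=56 E=55] avail[A=50 B=51 C=35 D=56 E=55] open={R2}
Step 4: reserve R3 C 1 -> on_hand[A=50 B=51 C=44 D=56 E=55] avail[A=50 B=51 C=34 D=56 E=55] open={R2,R3}
Step 5: commit R2 -> on_hand[A=50 B=51 C=35 D=56 E=55] avail[A=50 B=51 C=34 D=56 E=55] open={R3}
Step 6: reserve R4 D 7 -> on_hand[A=50 B=51 C=35 D=56 E=55] avail[A=50 B=51 C=34 D=49 E=55] open={R3,R4}
Step 7: cancel R4 -> on_hand[A=50 B=51 C=35 D=56 E=55] avail[A=50 B=51 C=34 D=56 E=55] open={R3}
Step 8: cancel R3 -> on_hand[A=50 B=51 C=35 D=56 E=55] avail[A=50 B=51 C=35 D=56 E=55] open={}
Step 9: reserve R5 E 1 -> on_hand[A=50 B=51 C=35 D=56 E=55] avail[A=50 B=51 C=35 D=56 E=54] open={R5}
Step 10: commit R5 -> on_hand[A=50 B=51 C=35 D=56 E=54] avail[A=50 B=51 C=35 D=56 E=54] open={}
Step 11: reserve R6 C 4 -> on_hand[A=50 B=51 C=35 D=56 E=54] avail[A=50 B=51 C=31 D=56 E=54] open={R6}
Step 12: reserve R7 C 4 -> on_hand[A=50 B=51 C=35 D=56 E=54] avail[A=50 B=51 C=27 D=56 E=54] open={R6,R7}
Step 13: reserve R8 B 5 -> on_hand[A=50 B=51 C=35 D=56 E=54] avail[A=50 B=46 C=27 D=56 E=54] open={R6,R7,R8}
Step 14: reserve R9 D 2 -> on_hand[A=50 B=51 C=35 D=56 E=54] avail[A=50 B=46 C=27 D=54 E=54] open={R6,R7,R8,R9}
Step 15: reserve R10 E 2 -> on_hand[A=50 B=51 C=35 D=56 E=54] avail[A=50 B=46 C=27 D=54 E=52] open={R10,R6,R7,R8,R9}
Step 16: commit R8 -> on_hand[A=50 B=46 C=35 D=56 E=54] avail[A=50 B=46 C=27 D=54 E=52] open={R10,R6,R7,R9}
Final available[C] = 27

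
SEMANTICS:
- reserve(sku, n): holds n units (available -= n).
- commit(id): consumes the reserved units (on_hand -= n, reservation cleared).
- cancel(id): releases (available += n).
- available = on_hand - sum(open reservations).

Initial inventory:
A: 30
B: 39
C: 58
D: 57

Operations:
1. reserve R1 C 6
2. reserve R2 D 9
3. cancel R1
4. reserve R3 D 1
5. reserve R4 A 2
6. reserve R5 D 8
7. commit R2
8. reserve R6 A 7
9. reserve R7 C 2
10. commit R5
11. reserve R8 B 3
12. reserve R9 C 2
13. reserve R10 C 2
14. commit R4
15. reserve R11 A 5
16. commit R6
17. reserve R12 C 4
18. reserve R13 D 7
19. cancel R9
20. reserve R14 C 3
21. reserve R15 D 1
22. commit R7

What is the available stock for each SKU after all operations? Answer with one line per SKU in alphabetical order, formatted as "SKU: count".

Answer: A: 16
B: 36
C: 47
D: 31

Derivation:
Step 1: reserve R1 C 6 -> on_hand[A=30 B=39 C=58 D=57] avail[A=30 B=39 C=52 D=57] open={R1}
Step 2: reserve R2 D 9 -> on_hand[A=30 B=39 C=58 D=57] avail[A=30 B=39 C=52 D=48] open={R1,R2}
Step 3: cancel R1 -> on_hand[A=30 B=39 C=58 D=57] avail[A=30 B=39 C=58 D=48] open={R2}
Step 4: reserve R3 D 1 -> on_hand[A=30 B=39 C=58 D=57] avail[A=30 B=39 C=58 D=47] open={R2,R3}
Step 5: reserve R4 A 2 -> on_hand[A=30 B=39 C=58 D=57] avail[A=28 B=39 C=58 D=47] open={R2,R3,R4}
Step 6: reserve R5 D 8 -> on_hand[A=30 B=39 C=58 D=57] avail[A=28 B=39 C=58 D=39] open={R2,R3,R4,R5}
Step 7: commit R2 -> on_hand[A=30 B=39 C=58 D=48] avail[A=28 B=39 C=58 D=39] open={R3,R4,R5}
Step 8: reserve R6 A 7 -> on_hand[A=30 B=39 C=58 D=48] avail[A=21 B=39 C=58 D=39] open={R3,R4,R5,R6}
Step 9: reserve R7 C 2 -> on_hand[A=30 B=39 C=58 D=48] avail[A=21 B=39 C=56 D=39] open={R3,R4,R5,R6,R7}
Step 10: commit R5 -> on_hand[A=30 B=39 C=58 D=40] avail[A=21 B=39 C=56 D=39] open={R3,R4,R6,R7}
Step 11: reserve R8 B 3 -> on_hand[A=30 B=39 C=58 D=40] avail[A=21 B=36 C=56 D=39] open={R3,R4,R6,R7,R8}
Step 12: reserve R9 C 2 -> on_hand[A=30 B=39 C=58 D=40] avail[A=21 B=36 C=54 D=39] open={R3,R4,R6,R7,R8,R9}
Step 13: reserve R10 C 2 -> on_hand[A=30 B=39 C=58 D=40] avail[A=21 B=36 C=52 D=39] open={R10,R3,R4,R6,R7,R8,R9}
Step 14: commit R4 -> on_hand[A=28 B=39 C=58 D=40] avail[A=21 B=36 C=52 D=39] open={R10,R3,R6,R7,R8,R9}
Step 15: reserve R11 A 5 -> on_hand[A=28 B=39 C=58 D=40] avail[A=16 B=36 C=52 D=39] open={R10,R11,R3,R6,R7,R8,R9}
Step 16: commit R6 -> on_hand[A=21 B=39 C=58 D=40] avail[A=16 B=36 C=52 D=39] open={R10,R11,R3,R7,R8,R9}
Step 17: reserve R12 C 4 -> on_hand[A=21 B=39 C=58 D=40] avail[A=16 B=36 C=48 D=39] open={R10,R11,R12,R3,R7,R8,R9}
Step 18: reserve R13 D 7 -> on_hand[A=21 B=39 C=58 D=40] avail[A=16 B=36 C=48 D=32] open={R10,R11,R12,R13,R3,R7,R8,R9}
Step 19: cancel R9 -> on_hand[A=21 B=39 C=58 D=40] avail[A=16 B=36 C=50 D=32] open={R10,R11,R12,R13,R3,R7,R8}
Step 20: reserve R14 C 3 -> on_hand[A=21 B=39 C=58 D=40] avail[A=16 B=36 C=47 D=32] open={R10,R11,R12,R13,R14,R3,R7,R8}
Step 21: reserve R15 D 1 -> on_hand[A=21 B=39 C=58 D=40] avail[A=16 B=36 C=47 D=31] open={R10,R11,R12,R13,R14,R15,R3,R7,R8}
Step 22: commit R7 -> on_hand[A=21 B=39 C=56 D=40] avail[A=16 B=36 C=47 D=31] open={R10,R11,R12,R13,R14,R15,R3,R8}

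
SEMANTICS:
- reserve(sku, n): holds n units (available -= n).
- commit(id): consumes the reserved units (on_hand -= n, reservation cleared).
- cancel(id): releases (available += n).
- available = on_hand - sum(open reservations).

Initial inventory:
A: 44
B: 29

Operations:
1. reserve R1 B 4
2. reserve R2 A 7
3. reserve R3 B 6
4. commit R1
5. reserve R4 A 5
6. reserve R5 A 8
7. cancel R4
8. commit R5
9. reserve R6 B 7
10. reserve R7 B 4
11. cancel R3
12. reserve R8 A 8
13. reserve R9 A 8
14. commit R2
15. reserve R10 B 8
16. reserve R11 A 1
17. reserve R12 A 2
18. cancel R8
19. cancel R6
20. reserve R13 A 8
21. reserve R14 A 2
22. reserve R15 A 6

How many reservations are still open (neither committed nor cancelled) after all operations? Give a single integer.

Answer: 8

Derivation:
Step 1: reserve R1 B 4 -> on_hand[A=44 B=29] avail[A=44 B=25] open={R1}
Step 2: reserve R2 A 7 -> on_hand[A=44 B=29] avail[A=37 B=25] open={R1,R2}
Step 3: reserve R3 B 6 -> on_hand[A=44 B=29] avail[A=37 B=19] open={R1,R2,R3}
Step 4: commit R1 -> on_hand[A=44 B=25] avail[A=37 B=19] open={R2,R3}
Step 5: reserve R4 A 5 -> on_hand[A=44 B=25] avail[A=32 B=19] open={R2,R3,R4}
Step 6: reserve R5 A 8 -> on_hand[A=44 B=25] avail[A=24 B=19] open={R2,R3,R4,R5}
Step 7: cancel R4 -> on_hand[A=44 B=25] avail[A=29 B=19] open={R2,R3,R5}
Step 8: commit R5 -> on_hand[A=36 B=25] avail[A=29 B=19] open={R2,R3}
Step 9: reserve R6 B 7 -> on_hand[A=36 B=25] avail[A=29 B=12] open={R2,R3,R6}
Step 10: reserve R7 B 4 -> on_hand[A=36 B=25] avail[A=29 B=8] open={R2,R3,R6,R7}
Step 11: cancel R3 -> on_hand[A=36 B=25] avail[A=29 B=14] open={R2,R6,R7}
Step 12: reserve R8 A 8 -> on_hand[A=36 B=25] avail[A=21 B=14] open={R2,R6,R7,R8}
Step 13: reserve R9 A 8 -> on_hand[A=36 B=25] avail[A=13 B=14] open={R2,R6,R7,R8,R9}
Step 14: commit R2 -> on_hand[A=29 B=25] avail[A=13 B=14] open={R6,R7,R8,R9}
Step 15: reserve R10 B 8 -> on_hand[A=29 B=25] avail[A=13 B=6] open={R10,R6,R7,R8,R9}
Step 16: reserve R11 A 1 -> on_hand[A=29 B=25] avail[A=12 B=6] open={R10,R11,R6,R7,R8,R9}
Step 17: reserve R12 A 2 -> on_hand[A=29 B=25] avail[A=10 B=6] open={R10,R11,R12,R6,R7,R8,R9}
Step 18: cancel R8 -> on_hand[A=29 B=25] avail[A=18 B=6] open={R10,R11,R12,R6,R7,R9}
Step 19: cancel R6 -> on_hand[A=29 B=25] avail[A=18 B=13] open={R10,R11,R12,R7,R9}
Step 20: reserve R13 A 8 -> on_hand[A=29 B=25] avail[A=10 B=13] open={R10,R11,R12,R13,R7,R9}
Step 21: reserve R14 A 2 -> on_hand[A=29 B=25] avail[A=8 B=13] open={R10,R11,R12,R13,R14,R7,R9}
Step 22: reserve R15 A 6 -> on_hand[A=29 B=25] avail[A=2 B=13] open={R10,R11,R12,R13,R14,R15,R7,R9}
Open reservations: ['R10', 'R11', 'R12', 'R13', 'R14', 'R15', 'R7', 'R9'] -> 8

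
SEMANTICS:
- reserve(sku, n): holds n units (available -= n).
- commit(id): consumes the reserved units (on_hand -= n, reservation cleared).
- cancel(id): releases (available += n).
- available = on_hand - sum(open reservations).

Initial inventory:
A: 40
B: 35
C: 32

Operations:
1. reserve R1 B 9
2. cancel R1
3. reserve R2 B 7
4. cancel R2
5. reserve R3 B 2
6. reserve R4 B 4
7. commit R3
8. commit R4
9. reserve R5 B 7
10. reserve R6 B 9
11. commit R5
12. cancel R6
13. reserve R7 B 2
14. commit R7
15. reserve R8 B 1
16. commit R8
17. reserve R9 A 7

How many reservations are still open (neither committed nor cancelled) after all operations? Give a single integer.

Step 1: reserve R1 B 9 -> on_hand[A=40 B=35 C=32] avail[A=40 B=26 C=32] open={R1}
Step 2: cancel R1 -> on_hand[A=40 B=35 C=32] avail[A=40 B=35 C=32] open={}
Step 3: reserve R2 B 7 -> on_hand[A=40 B=35 C=32] avail[A=40 B=28 C=32] open={R2}
Step 4: cancel R2 -> on_hand[A=40 B=35 C=32] avail[A=40 B=35 C=32] open={}
Step 5: reserve R3 B 2 -> on_hand[A=40 B=35 C=32] avail[A=40 B=33 C=32] open={R3}
Step 6: reserve R4 B 4 -> on_hand[A=40 B=35 C=32] avail[A=40 B=29 C=32] open={R3,R4}
Step 7: commit R3 -> on_hand[A=40 B=33 C=32] avail[A=40 B=29 C=32] open={R4}
Step 8: commit R4 -> on_hand[A=40 B=29 C=32] avail[A=40 B=29 C=32] open={}
Step 9: reserve R5 B 7 -> on_hand[A=40 B=29 C=32] avail[A=40 B=22 C=32] open={R5}
Step 10: reserve R6 B 9 -> on_hand[A=40 B=29 C=32] avail[A=40 B=13 C=32] open={R5,R6}
Step 11: commit R5 -> on_hand[A=40 B=22 C=32] avail[A=40 B=13 C=32] open={R6}
Step 12: cancel R6 -> on_hand[A=40 B=22 C=32] avail[A=40 B=22 C=32] open={}
Step 13: reserve R7 B 2 -> on_hand[A=40 B=22 C=32] avail[A=40 B=20 C=32] open={R7}
Step 14: commit R7 -> on_hand[A=40 B=20 C=32] avail[A=40 B=20 C=32] open={}
Step 15: reserve R8 B 1 -> on_hand[A=40 B=20 C=32] avail[A=40 B=19 C=32] open={R8}
Step 16: commit R8 -> on_hand[A=40 B=19 C=32] avail[A=40 B=19 C=32] open={}
Step 17: reserve R9 A 7 -> on_hand[A=40 B=19 C=32] avail[A=33 B=19 C=32] open={R9}
Open reservations: ['R9'] -> 1

Answer: 1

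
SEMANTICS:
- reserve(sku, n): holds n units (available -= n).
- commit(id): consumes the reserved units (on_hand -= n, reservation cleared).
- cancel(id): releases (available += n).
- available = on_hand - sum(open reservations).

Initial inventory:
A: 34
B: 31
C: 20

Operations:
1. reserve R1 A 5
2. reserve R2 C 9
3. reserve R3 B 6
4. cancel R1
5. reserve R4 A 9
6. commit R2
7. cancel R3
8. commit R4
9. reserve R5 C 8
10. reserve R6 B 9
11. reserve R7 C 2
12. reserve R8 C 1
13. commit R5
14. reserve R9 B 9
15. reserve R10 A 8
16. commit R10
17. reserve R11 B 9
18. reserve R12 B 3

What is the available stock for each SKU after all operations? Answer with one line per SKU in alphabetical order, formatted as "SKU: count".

Answer: A: 17
B: 1
C: 0

Derivation:
Step 1: reserve R1 A 5 -> on_hand[A=34 B=31 C=20] avail[A=29 B=31 C=20] open={R1}
Step 2: reserve R2 C 9 -> on_hand[A=34 B=31 C=20] avail[A=29 B=31 C=11] open={R1,R2}
Step 3: reserve R3 B 6 -> on_hand[A=34 B=31 C=20] avail[A=29 B=25 C=11] open={R1,R2,R3}
Step 4: cancel R1 -> on_hand[A=34 B=31 C=20] avail[A=34 B=25 C=11] open={R2,R3}
Step 5: reserve R4 A 9 -> on_hand[A=34 B=31 C=20] avail[A=25 B=25 C=11] open={R2,R3,R4}
Step 6: commit R2 -> on_hand[A=34 B=31 C=11] avail[A=25 B=25 C=11] open={R3,R4}
Step 7: cancel R3 -> on_hand[A=34 B=31 C=11] avail[A=25 B=31 C=11] open={R4}
Step 8: commit R4 -> on_hand[A=25 B=31 C=11] avail[A=25 B=31 C=11] open={}
Step 9: reserve R5 C 8 -> on_hand[A=25 B=31 C=11] avail[A=25 B=31 C=3] open={R5}
Step 10: reserve R6 B 9 -> on_hand[A=25 B=31 C=11] avail[A=25 B=22 C=3] open={R5,R6}
Step 11: reserve R7 C 2 -> on_hand[A=25 B=31 C=11] avail[A=25 B=22 C=1] open={R5,R6,R7}
Step 12: reserve R8 C 1 -> on_hand[A=25 B=31 C=11] avail[A=25 B=22 C=0] open={R5,R6,R7,R8}
Step 13: commit R5 -> on_hand[A=25 B=31 C=3] avail[A=25 B=22 C=0] open={R6,R7,R8}
Step 14: reserve R9 B 9 -> on_hand[A=25 B=31 C=3] avail[A=25 B=13 C=0] open={R6,R7,R8,R9}
Step 15: reserve R10 A 8 -> on_hand[A=25 B=31 C=3] avail[A=17 B=13 C=0] open={R10,R6,R7,R8,R9}
Step 16: commit R10 -> on_hand[A=17 B=31 C=3] avail[A=17 B=13 C=0] open={R6,R7,R8,R9}
Step 17: reserve R11 B 9 -> on_hand[A=17 B=31 C=3] avail[A=17 B=4 C=0] open={R11,R6,R7,R8,R9}
Step 18: reserve R12 B 3 -> on_hand[A=17 B=31 C=3] avail[A=17 B=1 C=0] open={R11,R12,R6,R7,R8,R9}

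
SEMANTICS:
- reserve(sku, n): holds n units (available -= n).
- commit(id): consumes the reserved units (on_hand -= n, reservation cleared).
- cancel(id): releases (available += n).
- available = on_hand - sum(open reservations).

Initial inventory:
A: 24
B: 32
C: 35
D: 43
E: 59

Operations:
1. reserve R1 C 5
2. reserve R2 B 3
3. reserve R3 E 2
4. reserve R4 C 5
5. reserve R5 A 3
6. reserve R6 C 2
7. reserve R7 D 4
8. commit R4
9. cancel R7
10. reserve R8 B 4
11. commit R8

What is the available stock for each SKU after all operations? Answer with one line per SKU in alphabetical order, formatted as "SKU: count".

Answer: A: 21
B: 25
C: 23
D: 43
E: 57

Derivation:
Step 1: reserve R1 C 5 -> on_hand[A=24 B=32 C=35 D=43 E=59] avail[A=24 B=32 C=30 D=43 E=59] open={R1}
Step 2: reserve R2 B 3 -> on_hand[A=24 B=32 C=35 D=43 E=59] avail[A=24 B=29 C=30 D=43 E=59] open={R1,R2}
Step 3: reserve R3 E 2 -> on_hand[A=24 B=32 C=35 D=43 E=59] avail[A=24 B=29 C=30 D=43 E=57] open={R1,R2,R3}
Step 4: reserve R4 C 5 -> on_hand[A=24 B=32 C=35 D=43 E=59] avail[A=24 B=29 C=25 D=43 E=57] open={R1,R2,R3,R4}
Step 5: reserve R5 A 3 -> on_hand[A=24 B=32 C=35 D=43 E=59] avail[A=21 B=29 C=25 D=43 E=57] open={R1,R2,R3,R4,R5}
Step 6: reserve R6 C 2 -> on_hand[A=24 B=32 C=35 D=43 E=59] avail[A=21 B=29 C=23 D=43 E=57] open={R1,R2,R3,R4,R5,R6}
Step 7: reserve R7 D 4 -> on_hand[A=24 B=32 C=35 D=43 E=59] avail[A=21 B=29 C=23 D=39 E=57] open={R1,R2,R3,R4,R5,R6,R7}
Step 8: commit R4 -> on_hand[A=24 B=32 C=30 D=43 E=59] avail[A=21 B=29 C=23 D=39 E=57] open={R1,R2,R3,R5,R6,R7}
Step 9: cancel R7 -> on_hand[A=24 B=32 C=30 D=43 E=59] avail[A=21 B=29 C=23 D=43 E=57] open={R1,R2,R3,R5,R6}
Step 10: reserve R8 B 4 -> on_hand[A=24 B=32 C=30 D=43 E=59] avail[A=21 B=25 C=23 D=43 E=57] open={R1,R2,R3,R5,R6,R8}
Step 11: commit R8 -> on_hand[A=24 B=28 C=30 D=43 E=59] avail[A=21 B=25 C=23 D=43 E=57] open={R1,R2,R3,R5,R6}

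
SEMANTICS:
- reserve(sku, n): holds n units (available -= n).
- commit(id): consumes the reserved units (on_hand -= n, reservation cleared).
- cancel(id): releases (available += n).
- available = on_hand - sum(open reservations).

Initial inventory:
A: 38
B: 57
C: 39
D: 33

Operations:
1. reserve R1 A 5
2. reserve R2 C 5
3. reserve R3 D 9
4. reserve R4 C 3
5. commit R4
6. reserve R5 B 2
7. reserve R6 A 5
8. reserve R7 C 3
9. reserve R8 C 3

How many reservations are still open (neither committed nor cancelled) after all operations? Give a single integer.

Answer: 7

Derivation:
Step 1: reserve R1 A 5 -> on_hand[A=38 B=57 C=39 D=33] avail[A=33 B=57 C=39 D=33] open={R1}
Step 2: reserve R2 C 5 -> on_hand[A=38 B=57 C=39 D=33] avail[A=33 B=57 C=34 D=33] open={R1,R2}
Step 3: reserve R3 D 9 -> on_hand[A=38 B=57 C=39 D=33] avail[A=33 B=57 C=34 D=24] open={R1,R2,R3}
Step 4: reserve R4 C 3 -> on_hand[A=38 B=57 C=39 D=33] avail[A=33 B=57 C=31 D=24] open={R1,R2,R3,R4}
Step 5: commit R4 -> on_hand[A=38 B=57 C=36 D=33] avail[A=33 B=57 C=31 D=24] open={R1,R2,R3}
Step 6: reserve R5 B 2 -> on_hand[A=38 B=57 C=36 D=33] avail[A=33 B=55 C=31 D=24] open={R1,R2,R3,R5}
Step 7: reserve R6 A 5 -> on_hand[A=38 B=57 C=36 D=33] avail[A=28 B=55 C=31 D=24] open={R1,R2,R3,R5,R6}
Step 8: reserve R7 C 3 -> on_hand[A=38 B=57 C=36 D=33] avail[A=28 B=55 C=28 D=24] open={R1,R2,R3,R5,R6,R7}
Step 9: reserve R8 C 3 -> on_hand[A=38 B=57 C=36 D=33] avail[A=28 B=55 C=25 D=24] open={R1,R2,R3,R5,R6,R7,R8}
Open reservations: ['R1', 'R2', 'R3', 'R5', 'R6', 'R7', 'R8'] -> 7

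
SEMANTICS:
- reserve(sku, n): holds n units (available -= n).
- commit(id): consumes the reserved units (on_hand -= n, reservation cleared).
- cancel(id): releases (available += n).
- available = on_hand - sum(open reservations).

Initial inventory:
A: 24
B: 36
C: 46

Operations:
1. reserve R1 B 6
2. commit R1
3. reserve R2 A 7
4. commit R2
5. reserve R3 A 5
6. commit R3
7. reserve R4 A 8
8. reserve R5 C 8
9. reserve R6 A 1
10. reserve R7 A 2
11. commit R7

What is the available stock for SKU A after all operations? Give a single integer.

Answer: 1

Derivation:
Step 1: reserve R1 B 6 -> on_hand[A=24 B=36 C=46] avail[A=24 B=30 C=46] open={R1}
Step 2: commit R1 -> on_hand[A=24 B=30 C=46] avail[A=24 B=30 C=46] open={}
Step 3: reserve R2 A 7 -> on_hand[A=24 B=30 C=46] avail[A=17 B=30 C=46] open={R2}
Step 4: commit R2 -> on_hand[A=17 B=30 C=46] avail[A=17 B=30 C=46] open={}
Step 5: reserve R3 A 5 -> on_hand[A=17 B=30 C=46] avail[A=12 B=30 C=46] open={R3}
Step 6: commit R3 -> on_hand[A=12 B=30 C=46] avail[A=12 B=30 C=46] open={}
Step 7: reserve R4 A 8 -> on_hand[A=12 B=30 C=46] avail[A=4 B=30 C=46] open={R4}
Step 8: reserve R5 C 8 -> on_hand[A=12 B=30 C=46] avail[A=4 B=30 C=38] open={R4,R5}
Step 9: reserve R6 A 1 -> on_hand[A=12 B=30 C=46] avail[A=3 B=30 C=38] open={R4,R5,R6}
Step 10: reserve R7 A 2 -> on_hand[A=12 B=30 C=46] avail[A=1 B=30 C=38] open={R4,R5,R6,R7}
Step 11: commit R7 -> on_hand[A=10 B=30 C=46] avail[A=1 B=30 C=38] open={R4,R5,R6}
Final available[A] = 1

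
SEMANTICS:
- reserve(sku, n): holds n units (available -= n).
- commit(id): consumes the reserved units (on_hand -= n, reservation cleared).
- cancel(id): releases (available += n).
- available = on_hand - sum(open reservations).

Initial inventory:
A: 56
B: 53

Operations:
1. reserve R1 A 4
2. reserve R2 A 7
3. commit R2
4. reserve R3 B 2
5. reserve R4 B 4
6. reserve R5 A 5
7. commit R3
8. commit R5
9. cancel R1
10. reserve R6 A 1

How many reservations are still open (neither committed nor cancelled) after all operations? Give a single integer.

Answer: 2

Derivation:
Step 1: reserve R1 A 4 -> on_hand[A=56 B=53] avail[A=52 B=53] open={R1}
Step 2: reserve R2 A 7 -> on_hand[A=56 B=53] avail[A=45 B=53] open={R1,R2}
Step 3: commit R2 -> on_hand[A=49 B=53] avail[A=45 B=53] open={R1}
Step 4: reserve R3 B 2 -> on_hand[A=49 B=53] avail[A=45 B=51] open={R1,R3}
Step 5: reserve R4 B 4 -> on_hand[A=49 B=53] avail[A=45 B=47] open={R1,R3,R4}
Step 6: reserve R5 A 5 -> on_hand[A=49 B=53] avail[A=40 B=47] open={R1,R3,R4,R5}
Step 7: commit R3 -> on_hand[A=49 B=51] avail[A=40 B=47] open={R1,R4,R5}
Step 8: commit R5 -> on_hand[A=44 B=51] avail[A=40 B=47] open={R1,R4}
Step 9: cancel R1 -> on_hand[A=44 B=51] avail[A=44 B=47] open={R4}
Step 10: reserve R6 A 1 -> on_hand[A=44 B=51] avail[A=43 B=47] open={R4,R6}
Open reservations: ['R4', 'R6'] -> 2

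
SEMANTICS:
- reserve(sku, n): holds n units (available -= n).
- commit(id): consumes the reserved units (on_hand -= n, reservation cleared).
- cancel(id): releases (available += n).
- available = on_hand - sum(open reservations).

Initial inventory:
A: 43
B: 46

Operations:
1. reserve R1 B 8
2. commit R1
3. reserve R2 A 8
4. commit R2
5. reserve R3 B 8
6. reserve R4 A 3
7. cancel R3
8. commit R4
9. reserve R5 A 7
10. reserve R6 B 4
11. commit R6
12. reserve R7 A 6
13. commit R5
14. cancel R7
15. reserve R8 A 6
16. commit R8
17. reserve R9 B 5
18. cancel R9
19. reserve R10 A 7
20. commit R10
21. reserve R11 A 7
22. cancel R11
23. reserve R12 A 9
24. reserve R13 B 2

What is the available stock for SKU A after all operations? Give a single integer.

Step 1: reserve R1 B 8 -> on_hand[A=43 B=46] avail[A=43 B=38] open={R1}
Step 2: commit R1 -> on_hand[A=43 B=38] avail[A=43 B=38] open={}
Step 3: reserve R2 A 8 -> on_hand[A=43 B=38] avail[A=35 B=38] open={R2}
Step 4: commit R2 -> on_hand[A=35 B=38] avail[A=35 B=38] open={}
Step 5: reserve R3 B 8 -> on_hand[A=35 B=38] avail[A=35 B=30] open={R3}
Step 6: reserve R4 A 3 -> on_hand[A=35 B=38] avail[A=32 B=30] open={R3,R4}
Step 7: cancel R3 -> on_hand[A=35 B=38] avail[A=32 B=38] open={R4}
Step 8: commit R4 -> on_hand[A=32 B=38] avail[A=32 B=38] open={}
Step 9: reserve R5 A 7 -> on_hand[A=32 B=38] avail[A=25 B=38] open={R5}
Step 10: reserve R6 B 4 -> on_hand[A=32 B=38] avail[A=25 B=34] open={R5,R6}
Step 11: commit R6 -> on_hand[A=32 B=34] avail[A=25 B=34] open={R5}
Step 12: reserve R7 A 6 -> on_hand[A=32 B=34] avail[A=19 B=34] open={R5,R7}
Step 13: commit R5 -> on_hand[A=25 B=34] avail[A=19 B=34] open={R7}
Step 14: cancel R7 -> on_hand[A=25 B=34] avail[A=25 B=34] open={}
Step 15: reserve R8 A 6 -> on_hand[A=25 B=34] avail[A=19 B=34] open={R8}
Step 16: commit R8 -> on_hand[A=19 B=34] avail[A=19 B=34] open={}
Step 17: reserve R9 B 5 -> on_hand[A=19 B=34] avail[A=19 B=29] open={R9}
Step 18: cancel R9 -> on_hand[A=19 B=34] avail[A=19 B=34] open={}
Step 19: reserve R10 A 7 -> on_hand[A=19 B=34] avail[A=12 B=34] open={R10}
Step 20: commit R10 -> on_hand[A=12 B=34] avail[A=12 B=34] open={}
Step 21: reserve R11 A 7 -> on_hand[A=12 B=34] avail[A=5 B=34] open={R11}
Step 22: cancel R11 -> on_hand[A=12 B=34] avail[A=12 B=34] open={}
Step 23: reserve R12 A 9 -> on_hand[A=12 B=34] avail[A=3 B=34] open={R12}
Step 24: reserve R13 B 2 -> on_hand[A=12 B=34] avail[A=3 B=32] open={R12,R13}
Final available[A] = 3

Answer: 3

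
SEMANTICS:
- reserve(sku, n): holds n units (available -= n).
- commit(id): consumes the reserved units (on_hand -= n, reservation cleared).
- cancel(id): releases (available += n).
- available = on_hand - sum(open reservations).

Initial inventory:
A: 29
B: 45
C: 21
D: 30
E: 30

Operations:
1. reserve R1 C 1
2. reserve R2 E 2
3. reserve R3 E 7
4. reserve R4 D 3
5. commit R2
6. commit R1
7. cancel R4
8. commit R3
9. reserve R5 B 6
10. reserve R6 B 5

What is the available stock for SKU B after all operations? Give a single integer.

Answer: 34

Derivation:
Step 1: reserve R1 C 1 -> on_hand[A=29 B=45 C=21 D=30 E=30] avail[A=29 B=45 C=20 D=30 E=30] open={R1}
Step 2: reserve R2 E 2 -> on_hand[A=29 B=45 C=21 D=30 E=30] avail[A=29 B=45 C=20 D=30 E=28] open={R1,R2}
Step 3: reserve R3 E 7 -> on_hand[A=29 B=45 C=21 D=30 E=30] avail[A=29 B=45 C=20 D=30 E=21] open={R1,R2,R3}
Step 4: reserve R4 D 3 -> on_hand[A=29 B=45 C=21 D=30 E=30] avail[A=29 B=45 C=20 D=27 E=21] open={R1,R2,R3,R4}
Step 5: commit R2 -> on_hand[A=29 B=45 C=21 D=30 E=28] avail[A=29 B=45 C=20 D=27 E=21] open={R1,R3,R4}
Step 6: commit R1 -> on_hand[A=29 B=45 C=20 D=30 E=28] avail[A=29 B=45 C=20 D=27 E=21] open={R3,R4}
Step 7: cancel R4 -> on_hand[A=29 B=45 C=20 D=30 E=28] avail[A=29 B=45 C=20 D=30 E=21] open={R3}
Step 8: commit R3 -> on_hand[A=29 B=45 C=20 D=30 E=21] avail[A=29 B=45 C=20 D=30 E=21] open={}
Step 9: reserve R5 B 6 -> on_hand[A=29 B=45 C=20 D=30 E=21] avail[A=29 B=39 C=20 D=30 E=21] open={R5}
Step 10: reserve R6 B 5 -> on_hand[A=29 B=45 C=20 D=30 E=21] avail[A=29 B=34 C=20 D=30 E=21] open={R5,R6}
Final available[B] = 34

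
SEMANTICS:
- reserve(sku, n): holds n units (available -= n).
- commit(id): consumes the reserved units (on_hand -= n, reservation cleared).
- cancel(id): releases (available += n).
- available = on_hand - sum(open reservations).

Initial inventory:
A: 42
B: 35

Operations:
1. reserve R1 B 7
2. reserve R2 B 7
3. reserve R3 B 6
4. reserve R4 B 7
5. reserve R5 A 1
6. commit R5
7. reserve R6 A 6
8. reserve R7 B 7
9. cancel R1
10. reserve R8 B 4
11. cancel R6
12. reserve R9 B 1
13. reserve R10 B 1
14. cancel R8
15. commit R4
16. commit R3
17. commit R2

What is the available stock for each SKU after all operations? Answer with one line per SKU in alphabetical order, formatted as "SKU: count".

Answer: A: 41
B: 6

Derivation:
Step 1: reserve R1 B 7 -> on_hand[A=42 B=35] avail[A=42 B=28] open={R1}
Step 2: reserve R2 B 7 -> on_hand[A=42 B=35] avail[A=42 B=21] open={R1,R2}
Step 3: reserve R3 B 6 -> on_hand[A=42 B=35] avail[A=42 B=15] open={R1,R2,R3}
Step 4: reserve R4 B 7 -> on_hand[A=42 B=35] avail[A=42 B=8] open={R1,R2,R3,R4}
Step 5: reserve R5 A 1 -> on_hand[A=42 B=35] avail[A=41 B=8] open={R1,R2,R3,R4,R5}
Step 6: commit R5 -> on_hand[A=41 B=35] avail[A=41 B=8] open={R1,R2,R3,R4}
Step 7: reserve R6 A 6 -> on_hand[A=41 B=35] avail[A=35 B=8] open={R1,R2,R3,R4,R6}
Step 8: reserve R7 B 7 -> on_hand[A=41 B=35] avail[A=35 B=1] open={R1,R2,R3,R4,R6,R7}
Step 9: cancel R1 -> on_hand[A=41 B=35] avail[A=35 B=8] open={R2,R3,R4,R6,R7}
Step 10: reserve R8 B 4 -> on_hand[A=41 B=35] avail[A=35 B=4] open={R2,R3,R4,R6,R7,R8}
Step 11: cancel R6 -> on_hand[A=41 B=35] avail[A=41 B=4] open={R2,R3,R4,R7,R8}
Step 12: reserve R9 B 1 -> on_hand[A=41 B=35] avail[A=41 B=3] open={R2,R3,R4,R7,R8,R9}
Step 13: reserve R10 B 1 -> on_hand[A=41 B=35] avail[A=41 B=2] open={R10,R2,R3,R4,R7,R8,R9}
Step 14: cancel R8 -> on_hand[A=41 B=35] avail[A=41 B=6] open={R10,R2,R3,R4,R7,R9}
Step 15: commit R4 -> on_hand[A=41 B=28] avail[A=41 B=6] open={R10,R2,R3,R7,R9}
Step 16: commit R3 -> on_hand[A=41 B=22] avail[A=41 B=6] open={R10,R2,R7,R9}
Step 17: commit R2 -> on_hand[A=41 B=15] avail[A=41 B=6] open={R10,R7,R9}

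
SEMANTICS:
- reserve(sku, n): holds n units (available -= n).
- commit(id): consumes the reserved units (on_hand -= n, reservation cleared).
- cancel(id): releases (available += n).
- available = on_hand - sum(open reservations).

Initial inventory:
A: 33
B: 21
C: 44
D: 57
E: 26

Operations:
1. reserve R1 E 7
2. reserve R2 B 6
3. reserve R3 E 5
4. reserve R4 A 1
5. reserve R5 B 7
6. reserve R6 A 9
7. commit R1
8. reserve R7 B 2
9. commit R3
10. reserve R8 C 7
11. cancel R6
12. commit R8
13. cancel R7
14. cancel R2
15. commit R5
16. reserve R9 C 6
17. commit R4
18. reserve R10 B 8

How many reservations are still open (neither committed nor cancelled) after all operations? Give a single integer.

Step 1: reserve R1 E 7 -> on_hand[A=33 B=21 C=44 D=57 E=26] avail[A=33 B=21 C=44 D=57 E=19] open={R1}
Step 2: reserve R2 B 6 -> on_hand[A=33 B=21 C=44 D=57 E=26] avail[A=33 B=15 C=44 D=57 E=19] open={R1,R2}
Step 3: reserve R3 E 5 -> on_hand[A=33 B=21 C=44 D=57 E=26] avail[A=33 B=15 C=44 D=57 E=14] open={R1,R2,R3}
Step 4: reserve R4 A 1 -> on_hand[A=33 B=21 C=44 D=57 E=26] avail[A=32 B=15 C=44 D=57 E=14] open={R1,R2,R3,R4}
Step 5: reserve R5 B 7 -> on_hand[A=33 B=21 C=44 D=57 E=26] avail[A=32 B=8 C=44 D=57 E=14] open={R1,R2,R3,R4,R5}
Step 6: reserve R6 A 9 -> on_hand[A=33 B=21 C=44 D=57 E=26] avail[A=23 B=8 C=44 D=57 E=14] open={R1,R2,R3,R4,R5,R6}
Step 7: commit R1 -> on_hand[A=33 B=21 C=44 D=57 E=19] avail[A=23 B=8 C=44 D=57 E=14] open={R2,R3,R4,R5,R6}
Step 8: reserve R7 B 2 -> on_hand[A=33 B=21 C=44 D=57 E=19] avail[A=23 B=6 C=44 D=57 E=14] open={R2,R3,R4,R5,R6,R7}
Step 9: commit R3 -> on_hand[A=33 B=21 C=44 D=57 E=14] avail[A=23 B=6 C=44 D=57 E=14] open={R2,R4,R5,R6,R7}
Step 10: reserve R8 C 7 -> on_hand[A=33 B=21 C=44 D=57 E=14] avail[A=23 B=6 C=37 D=57 E=14] open={R2,R4,R5,R6,R7,R8}
Step 11: cancel R6 -> on_hand[A=33 B=21 C=44 D=57 E=14] avail[A=32 B=6 C=37 D=57 E=14] open={R2,R4,R5,R7,R8}
Step 12: commit R8 -> on_hand[A=33 B=21 C=37 D=57 E=14] avail[A=32 B=6 C=37 D=57 E=14] open={R2,R4,R5,R7}
Step 13: cancel R7 -> on_hand[A=33 B=21 C=37 D=57 E=14] avail[A=32 B=8 C=37 D=57 E=14] open={R2,R4,R5}
Step 14: cancel R2 -> on_hand[A=33 B=21 C=37 D=57 E=14] avail[A=32 B=14 C=37 D=57 E=14] open={R4,R5}
Step 15: commit R5 -> on_hand[A=33 B=14 C=37 D=57 E=14] avail[A=32 B=14 C=37 D=57 E=14] open={R4}
Step 16: reserve R9 C 6 -> on_hand[A=33 B=14 C=37 D=57 E=14] avail[A=32 B=14 C=31 D=57 E=14] open={R4,R9}
Step 17: commit R4 -> on_hand[A=32 B=14 C=37 D=57 E=14] avail[A=32 B=14 C=31 D=57 E=14] open={R9}
Step 18: reserve R10 B 8 -> on_hand[A=32 B=14 C=37 D=57 E=14] avail[A=32 B=6 C=31 D=57 E=14] open={R10,R9}
Open reservations: ['R10', 'R9'] -> 2

Answer: 2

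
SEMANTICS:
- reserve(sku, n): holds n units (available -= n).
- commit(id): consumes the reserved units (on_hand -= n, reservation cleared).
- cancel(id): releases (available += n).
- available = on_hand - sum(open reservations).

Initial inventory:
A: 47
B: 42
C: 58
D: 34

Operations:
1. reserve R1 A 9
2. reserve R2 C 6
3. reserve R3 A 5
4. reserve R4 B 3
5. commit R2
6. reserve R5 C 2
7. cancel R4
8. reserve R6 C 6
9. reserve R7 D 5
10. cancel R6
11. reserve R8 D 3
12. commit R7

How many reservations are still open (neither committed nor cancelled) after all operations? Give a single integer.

Step 1: reserve R1 A 9 -> on_hand[A=47 B=42 C=58 D=34] avail[A=38 B=42 C=58 D=34] open={R1}
Step 2: reserve R2 C 6 -> on_hand[A=47 B=42 C=58 D=34] avail[A=38 B=42 C=52 D=34] open={R1,R2}
Step 3: reserve R3 A 5 -> on_hand[A=47 B=42 C=58 D=34] avail[A=33 B=42 C=52 D=34] open={R1,R2,R3}
Step 4: reserve R4 B 3 -> on_hand[A=47 B=42 C=58 D=34] avail[A=33 B=39 C=52 D=34] open={R1,R2,R3,R4}
Step 5: commit R2 -> on_hand[A=47 B=42 C=52 D=34] avail[A=33 B=39 C=52 D=34] open={R1,R3,R4}
Step 6: reserve R5 C 2 -> on_hand[A=47 B=42 C=52 D=34] avail[A=33 B=39 C=50 D=34] open={R1,R3,R4,R5}
Step 7: cancel R4 -> on_hand[A=47 B=42 C=52 D=34] avail[A=33 B=42 C=50 D=34] open={R1,R3,R5}
Step 8: reserve R6 C 6 -> on_hand[A=47 B=42 C=52 D=34] avail[A=33 B=42 C=44 D=34] open={R1,R3,R5,R6}
Step 9: reserve R7 D 5 -> on_hand[A=47 B=42 C=52 D=34] avail[A=33 B=42 C=44 D=29] open={R1,R3,R5,R6,R7}
Step 10: cancel R6 -> on_hand[A=47 B=42 C=52 D=34] avail[A=33 B=42 C=50 D=29] open={R1,R3,R5,R7}
Step 11: reserve R8 D 3 -> on_hand[A=47 B=42 C=52 D=34] avail[A=33 B=42 C=50 D=26] open={R1,R3,R5,R7,R8}
Step 12: commit R7 -> on_hand[A=47 B=42 C=52 D=29] avail[A=33 B=42 C=50 D=26] open={R1,R3,R5,R8}
Open reservations: ['R1', 'R3', 'R5', 'R8'] -> 4

Answer: 4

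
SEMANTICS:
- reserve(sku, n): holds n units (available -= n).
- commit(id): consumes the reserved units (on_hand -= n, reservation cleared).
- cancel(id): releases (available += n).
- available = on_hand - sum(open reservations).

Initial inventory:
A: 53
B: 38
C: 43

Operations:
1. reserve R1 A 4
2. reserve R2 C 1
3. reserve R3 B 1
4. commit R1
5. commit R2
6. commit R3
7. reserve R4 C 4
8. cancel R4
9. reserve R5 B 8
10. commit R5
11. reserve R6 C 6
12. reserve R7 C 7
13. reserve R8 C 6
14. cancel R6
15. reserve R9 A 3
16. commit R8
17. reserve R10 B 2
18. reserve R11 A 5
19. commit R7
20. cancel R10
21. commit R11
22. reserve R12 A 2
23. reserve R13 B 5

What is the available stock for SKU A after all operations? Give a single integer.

Step 1: reserve R1 A 4 -> on_hand[A=53 B=38 C=43] avail[A=49 B=38 C=43] open={R1}
Step 2: reserve R2 C 1 -> on_hand[A=53 B=38 C=43] avail[A=49 B=38 C=42] open={R1,R2}
Step 3: reserve R3 B 1 -> on_hand[A=53 B=38 C=43] avail[A=49 B=37 C=42] open={R1,R2,R3}
Step 4: commit R1 -> on_hand[A=49 B=38 C=43] avail[A=49 B=37 C=42] open={R2,R3}
Step 5: commit R2 -> on_hand[A=49 B=38 C=42] avail[A=49 B=37 C=42] open={R3}
Step 6: commit R3 -> on_hand[A=49 B=37 C=42] avail[A=49 B=37 C=42] open={}
Step 7: reserve R4 C 4 -> on_hand[A=49 B=37 C=42] avail[A=49 B=37 C=38] open={R4}
Step 8: cancel R4 -> on_hand[A=49 B=37 C=42] avail[A=49 B=37 C=42] open={}
Step 9: reserve R5 B 8 -> on_hand[A=49 B=37 C=42] avail[A=49 B=29 C=42] open={R5}
Step 10: commit R5 -> on_hand[A=49 B=29 C=42] avail[A=49 B=29 C=42] open={}
Step 11: reserve R6 C 6 -> on_hand[A=49 B=29 C=42] avail[A=49 B=29 C=36] open={R6}
Step 12: reserve R7 C 7 -> on_hand[A=49 B=29 C=42] avail[A=49 B=29 C=29] open={R6,R7}
Step 13: reserve R8 C 6 -> on_hand[A=49 B=29 C=42] avail[A=49 B=29 C=23] open={R6,R7,R8}
Step 14: cancel R6 -> on_hand[A=49 B=29 C=42] avail[A=49 B=29 C=29] open={R7,R8}
Step 15: reserve R9 A 3 -> on_hand[A=49 B=29 C=42] avail[A=46 B=29 C=29] open={R7,R8,R9}
Step 16: commit R8 -> on_hand[A=49 B=29 C=36] avail[A=46 B=29 C=29] open={R7,R9}
Step 17: reserve R10 B 2 -> on_hand[A=49 B=29 C=36] avail[A=46 B=27 C=29] open={R10,R7,R9}
Step 18: reserve R11 A 5 -> on_hand[A=49 B=29 C=36] avail[A=41 B=27 C=29] open={R10,R11,R7,R9}
Step 19: commit R7 -> on_hand[A=49 B=29 C=29] avail[A=41 B=27 C=29] open={R10,R11,R9}
Step 20: cancel R10 -> on_hand[A=49 B=29 C=29] avail[A=41 B=29 C=29] open={R11,R9}
Step 21: commit R11 -> on_hand[A=44 B=29 C=29] avail[A=41 B=29 C=29] open={R9}
Step 22: reserve R12 A 2 -> on_hand[A=44 B=29 C=29] avail[A=39 B=29 C=29] open={R12,R9}
Step 23: reserve R13 B 5 -> on_hand[A=44 B=29 C=29] avail[A=39 B=24 C=29] open={R12,R13,R9}
Final available[A] = 39

Answer: 39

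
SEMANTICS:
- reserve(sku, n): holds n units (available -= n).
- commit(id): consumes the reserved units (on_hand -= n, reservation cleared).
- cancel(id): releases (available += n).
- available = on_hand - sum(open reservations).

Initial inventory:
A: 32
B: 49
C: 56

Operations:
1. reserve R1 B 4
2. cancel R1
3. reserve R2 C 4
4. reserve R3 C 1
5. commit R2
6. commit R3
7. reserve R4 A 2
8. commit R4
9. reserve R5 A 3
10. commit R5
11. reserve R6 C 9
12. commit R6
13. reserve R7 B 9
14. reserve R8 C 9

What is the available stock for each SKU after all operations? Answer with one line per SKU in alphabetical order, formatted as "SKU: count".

Answer: A: 27
B: 40
C: 33

Derivation:
Step 1: reserve R1 B 4 -> on_hand[A=32 B=49 C=56] avail[A=32 B=45 C=56] open={R1}
Step 2: cancel R1 -> on_hand[A=32 B=49 C=56] avail[A=32 B=49 C=56] open={}
Step 3: reserve R2 C 4 -> on_hand[A=32 B=49 C=56] avail[A=32 B=49 C=52] open={R2}
Step 4: reserve R3 C 1 -> on_hand[A=32 B=49 C=56] avail[A=32 B=49 C=51] open={R2,R3}
Step 5: commit R2 -> on_hand[A=32 B=49 C=52] avail[A=32 B=49 C=51] open={R3}
Step 6: commit R3 -> on_hand[A=32 B=49 C=51] avail[A=32 B=49 C=51] open={}
Step 7: reserve R4 A 2 -> on_hand[A=32 B=49 C=51] avail[A=30 B=49 C=51] open={R4}
Step 8: commit R4 -> on_hand[A=30 B=49 C=51] avail[A=30 B=49 C=51] open={}
Step 9: reserve R5 A 3 -> on_hand[A=30 B=49 C=51] avail[A=27 B=49 C=51] open={R5}
Step 10: commit R5 -> on_hand[A=27 B=49 C=51] avail[A=27 B=49 C=51] open={}
Step 11: reserve R6 C 9 -> on_hand[A=27 B=49 C=51] avail[A=27 B=49 C=42] open={R6}
Step 12: commit R6 -> on_hand[A=27 B=49 C=42] avail[A=27 B=49 C=42] open={}
Step 13: reserve R7 B 9 -> on_hand[A=27 B=49 C=42] avail[A=27 B=40 C=42] open={R7}
Step 14: reserve R8 C 9 -> on_hand[A=27 B=49 C=42] avail[A=27 B=40 C=33] open={R7,R8}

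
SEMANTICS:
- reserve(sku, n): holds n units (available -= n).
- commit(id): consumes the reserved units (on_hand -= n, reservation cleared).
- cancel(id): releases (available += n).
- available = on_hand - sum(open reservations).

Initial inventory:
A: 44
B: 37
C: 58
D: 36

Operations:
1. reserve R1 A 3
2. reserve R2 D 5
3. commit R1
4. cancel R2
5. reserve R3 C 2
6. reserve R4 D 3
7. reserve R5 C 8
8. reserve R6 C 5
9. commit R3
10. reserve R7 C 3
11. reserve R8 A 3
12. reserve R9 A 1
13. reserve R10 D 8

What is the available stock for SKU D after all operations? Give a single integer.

Step 1: reserve R1 A 3 -> on_hand[A=44 B=37 C=58 D=36] avail[A=41 B=37 C=58 D=36] open={R1}
Step 2: reserve R2 D 5 -> on_hand[A=44 B=37 C=58 D=36] avail[A=41 B=37 C=58 D=31] open={R1,R2}
Step 3: commit R1 -> on_hand[A=41 B=37 C=58 D=36] avail[A=41 B=37 C=58 D=31] open={R2}
Step 4: cancel R2 -> on_hand[A=41 B=37 C=58 D=36] avail[A=41 B=37 C=58 D=36] open={}
Step 5: reserve R3 C 2 -> on_hand[A=41 B=37 C=58 D=36] avail[A=41 B=37 C=56 D=36] open={R3}
Step 6: reserve R4 D 3 -> on_hand[A=41 B=37 C=58 D=36] avail[A=41 B=37 C=56 D=33] open={R3,R4}
Step 7: reserve R5 C 8 -> on_hand[A=41 B=37 C=58 D=36] avail[A=41 B=37 C=48 D=33] open={R3,R4,R5}
Step 8: reserve R6 C 5 -> on_hand[A=41 B=37 C=58 D=36] avail[A=41 B=37 C=43 D=33] open={R3,R4,R5,R6}
Step 9: commit R3 -> on_hand[A=41 B=37 C=56 D=36] avail[A=41 B=37 C=43 D=33] open={R4,R5,R6}
Step 10: reserve R7 C 3 -> on_hand[A=41 B=37 C=56 D=36] avail[A=41 B=37 C=40 D=33] open={R4,R5,R6,R7}
Step 11: reserve R8 A 3 -> on_hand[A=41 B=37 C=56 D=36] avail[A=38 B=37 C=40 D=33] open={R4,R5,R6,R7,R8}
Step 12: reserve R9 A 1 -> on_hand[A=41 B=37 C=56 D=36] avail[A=37 B=37 C=40 D=33] open={R4,R5,R6,R7,R8,R9}
Step 13: reserve R10 D 8 -> on_hand[A=41 B=37 C=56 D=36] avail[A=37 B=37 C=40 D=25] open={R10,R4,R5,R6,R7,R8,R9}
Final available[D] = 25

Answer: 25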